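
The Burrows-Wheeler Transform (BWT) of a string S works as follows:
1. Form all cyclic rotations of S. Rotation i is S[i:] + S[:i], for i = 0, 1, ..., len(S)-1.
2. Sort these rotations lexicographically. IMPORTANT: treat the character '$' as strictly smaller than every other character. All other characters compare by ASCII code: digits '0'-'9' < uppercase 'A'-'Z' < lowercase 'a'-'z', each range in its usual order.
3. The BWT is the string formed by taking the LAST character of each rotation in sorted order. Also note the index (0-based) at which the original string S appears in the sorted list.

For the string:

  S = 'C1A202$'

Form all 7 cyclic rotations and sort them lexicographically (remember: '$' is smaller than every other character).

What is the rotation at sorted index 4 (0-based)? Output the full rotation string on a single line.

All 7 rotations (rotation i = S[i:]+S[:i]):
  rot[0] = C1A202$
  rot[1] = 1A202$C
  rot[2] = A202$C1
  rot[3] = 202$C1A
  rot[4] = 02$C1A2
  rot[5] = 2$C1A20
  rot[6] = $C1A202
Sorted (with $ < everything):
  sorted[0] = $C1A202
  sorted[1] = 02$C1A2
  sorted[2] = 1A202$C
  sorted[3] = 2$C1A20
  sorted[4] = 202$C1A
  sorted[5] = A202$C1
  sorted[6] = C1A202$
sorted[4] = 202$C1A

Answer: 202$C1A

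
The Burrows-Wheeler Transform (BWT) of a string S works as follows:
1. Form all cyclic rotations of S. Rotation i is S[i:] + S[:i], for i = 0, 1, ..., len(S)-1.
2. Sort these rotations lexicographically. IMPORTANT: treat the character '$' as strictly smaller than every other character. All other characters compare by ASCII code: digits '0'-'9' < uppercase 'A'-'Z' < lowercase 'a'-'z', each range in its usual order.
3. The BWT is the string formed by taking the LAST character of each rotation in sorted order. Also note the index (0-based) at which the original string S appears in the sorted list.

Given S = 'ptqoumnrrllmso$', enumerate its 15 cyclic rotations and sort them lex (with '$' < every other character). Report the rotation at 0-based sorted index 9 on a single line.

All 15 rotations (rotation i = S[i:]+S[:i]):
  rot[0] = ptqoumnrrllmso$
  rot[1] = tqoumnrrllmso$p
  rot[2] = qoumnrrllmso$pt
  rot[3] = oumnrrllmso$ptq
  rot[4] = umnrrllmso$ptqo
  rot[5] = mnrrllmso$ptqou
  rot[6] = nrrllmso$ptqoum
  rot[7] = rrllmso$ptqoumn
  rot[8] = rllmso$ptqoumnr
  rot[9] = llmso$ptqoumnrr
  rot[10] = lmso$ptqoumnrrl
  rot[11] = mso$ptqoumnrrll
  rot[12] = so$ptqoumnrrllm
  rot[13] = o$ptqoumnrrllms
  rot[14] = $ptqoumnrrllmso
Sorted (with $ < everything):
  sorted[0] = $ptqoumnrrllmso
  sorted[1] = llmso$ptqoumnrr
  sorted[2] = lmso$ptqoumnrrl
  sorted[3] = mnrrllmso$ptqou
  sorted[4] = mso$ptqoumnrrll
  sorted[5] = nrrllmso$ptqoum
  sorted[6] = o$ptqoumnrrllms
  sorted[7] = oumnrrllmso$ptq
  sorted[8] = ptqoumnrrllmso$
  sorted[9] = qoumnrrllmso$pt
  sorted[10] = rllmso$ptqoumnr
  sorted[11] = rrllmso$ptqoumn
  sorted[12] = so$ptqoumnrrllm
  sorted[13] = tqoumnrrllmso$p
  sorted[14] = umnrrllmso$ptqo
sorted[9] = qoumnrrllmso$pt

Answer: qoumnrrllmso$pt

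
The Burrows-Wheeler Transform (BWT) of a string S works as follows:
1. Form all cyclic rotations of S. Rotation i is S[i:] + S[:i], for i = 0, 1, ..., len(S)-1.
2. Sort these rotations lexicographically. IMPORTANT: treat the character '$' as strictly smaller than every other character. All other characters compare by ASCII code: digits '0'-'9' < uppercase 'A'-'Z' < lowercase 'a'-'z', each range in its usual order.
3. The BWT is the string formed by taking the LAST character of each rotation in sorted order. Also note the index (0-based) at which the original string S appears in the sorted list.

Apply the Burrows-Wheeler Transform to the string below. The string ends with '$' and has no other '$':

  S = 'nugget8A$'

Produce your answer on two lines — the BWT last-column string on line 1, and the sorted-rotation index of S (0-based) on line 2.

All 9 rotations (rotation i = S[i:]+S[:i]):
  rot[0] = nugget8A$
  rot[1] = ugget8A$n
  rot[2] = gget8A$nu
  rot[3] = get8A$nug
  rot[4] = et8A$nugg
  rot[5] = t8A$nugge
  rot[6] = 8A$nugget
  rot[7] = A$nugget8
  rot[8] = $nugget8A
Sorted (with $ < everything):
  sorted[0] = $nugget8A  (last char: 'A')
  sorted[1] = 8A$nugget  (last char: 't')
  sorted[2] = A$nugget8  (last char: '8')
  sorted[3] = et8A$nugg  (last char: 'g')
  sorted[4] = get8A$nug  (last char: 'g')
  sorted[5] = gget8A$nu  (last char: 'u')
  sorted[6] = nugget8A$  (last char: '$')
  sorted[7] = t8A$nugge  (last char: 'e')
  sorted[8] = ugget8A$n  (last char: 'n')
Last column: At8ggu$en
Original string S is at sorted index 6

Answer: At8ggu$en
6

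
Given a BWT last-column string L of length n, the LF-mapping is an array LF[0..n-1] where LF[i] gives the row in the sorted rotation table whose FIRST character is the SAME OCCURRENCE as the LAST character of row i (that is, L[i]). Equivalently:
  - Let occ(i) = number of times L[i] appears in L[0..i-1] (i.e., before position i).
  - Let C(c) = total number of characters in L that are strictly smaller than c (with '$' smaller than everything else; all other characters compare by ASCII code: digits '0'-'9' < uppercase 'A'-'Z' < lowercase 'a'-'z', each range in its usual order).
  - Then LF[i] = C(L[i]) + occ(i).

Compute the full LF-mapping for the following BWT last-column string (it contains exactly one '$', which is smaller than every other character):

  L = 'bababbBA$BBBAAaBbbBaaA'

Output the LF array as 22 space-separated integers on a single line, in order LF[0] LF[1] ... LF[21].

Char counts: '$':1, 'A':4, 'B':6, 'a':5, 'b':6
C (first-col start): C('$')=0, C('A')=1, C('B')=5, C('a')=11, C('b')=16
L[0]='b': occ=0, LF[0]=C('b')+0=16+0=16
L[1]='a': occ=0, LF[1]=C('a')+0=11+0=11
L[2]='b': occ=1, LF[2]=C('b')+1=16+1=17
L[3]='a': occ=1, LF[3]=C('a')+1=11+1=12
L[4]='b': occ=2, LF[4]=C('b')+2=16+2=18
L[5]='b': occ=3, LF[5]=C('b')+3=16+3=19
L[6]='B': occ=0, LF[6]=C('B')+0=5+0=5
L[7]='A': occ=0, LF[7]=C('A')+0=1+0=1
L[8]='$': occ=0, LF[8]=C('$')+0=0+0=0
L[9]='B': occ=1, LF[9]=C('B')+1=5+1=6
L[10]='B': occ=2, LF[10]=C('B')+2=5+2=7
L[11]='B': occ=3, LF[11]=C('B')+3=5+3=8
L[12]='A': occ=1, LF[12]=C('A')+1=1+1=2
L[13]='A': occ=2, LF[13]=C('A')+2=1+2=3
L[14]='a': occ=2, LF[14]=C('a')+2=11+2=13
L[15]='B': occ=4, LF[15]=C('B')+4=5+4=9
L[16]='b': occ=4, LF[16]=C('b')+4=16+4=20
L[17]='b': occ=5, LF[17]=C('b')+5=16+5=21
L[18]='B': occ=5, LF[18]=C('B')+5=5+5=10
L[19]='a': occ=3, LF[19]=C('a')+3=11+3=14
L[20]='a': occ=4, LF[20]=C('a')+4=11+4=15
L[21]='A': occ=3, LF[21]=C('A')+3=1+3=4

Answer: 16 11 17 12 18 19 5 1 0 6 7 8 2 3 13 9 20 21 10 14 15 4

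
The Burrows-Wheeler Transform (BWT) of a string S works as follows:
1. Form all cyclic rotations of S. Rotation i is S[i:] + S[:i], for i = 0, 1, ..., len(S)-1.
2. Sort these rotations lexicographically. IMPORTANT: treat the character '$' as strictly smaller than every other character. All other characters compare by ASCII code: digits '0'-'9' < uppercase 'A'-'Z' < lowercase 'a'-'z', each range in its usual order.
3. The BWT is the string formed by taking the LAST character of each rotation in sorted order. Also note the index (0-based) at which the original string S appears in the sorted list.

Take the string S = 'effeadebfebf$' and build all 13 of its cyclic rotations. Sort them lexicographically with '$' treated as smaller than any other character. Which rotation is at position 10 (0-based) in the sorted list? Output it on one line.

Answer: feadebfebf$ef

Derivation:
All 13 rotations (rotation i = S[i:]+S[:i]):
  rot[0] = effeadebfebf$
  rot[1] = ffeadebfebf$e
  rot[2] = feadebfebf$ef
  rot[3] = eadebfebf$eff
  rot[4] = adebfebf$effe
  rot[5] = debfebf$effea
  rot[6] = ebfebf$effead
  rot[7] = bfebf$effeade
  rot[8] = febf$effeadeb
  rot[9] = ebf$effeadebf
  rot[10] = bf$effeadebfe
  rot[11] = f$effeadebfeb
  rot[12] = $effeadebfebf
Sorted (with $ < everything):
  sorted[0] = $effeadebfebf
  sorted[1] = adebfebf$effe
  sorted[2] = bf$effeadebfe
  sorted[3] = bfebf$effeade
  sorted[4] = debfebf$effea
  sorted[5] = eadebfebf$eff
  sorted[6] = ebf$effeadebf
  sorted[7] = ebfebf$effead
  sorted[8] = effeadebfebf$
  sorted[9] = f$effeadebfeb
  sorted[10] = feadebfebf$ef
  sorted[11] = febf$effeadeb
  sorted[12] = ffeadebfebf$e
sorted[10] = feadebfebf$ef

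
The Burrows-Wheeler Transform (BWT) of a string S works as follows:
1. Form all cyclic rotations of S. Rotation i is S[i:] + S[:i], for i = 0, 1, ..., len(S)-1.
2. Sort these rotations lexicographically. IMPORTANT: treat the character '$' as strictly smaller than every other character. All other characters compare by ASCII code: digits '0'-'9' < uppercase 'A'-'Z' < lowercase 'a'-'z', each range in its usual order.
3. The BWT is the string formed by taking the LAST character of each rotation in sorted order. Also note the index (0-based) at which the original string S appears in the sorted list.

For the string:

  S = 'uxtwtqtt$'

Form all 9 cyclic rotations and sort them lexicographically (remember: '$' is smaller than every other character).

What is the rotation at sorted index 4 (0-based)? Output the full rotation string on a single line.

All 9 rotations (rotation i = S[i:]+S[:i]):
  rot[0] = uxtwtqtt$
  rot[1] = xtwtqtt$u
  rot[2] = twtqtt$ux
  rot[3] = wtqtt$uxt
  rot[4] = tqtt$uxtw
  rot[5] = qtt$uxtwt
  rot[6] = tt$uxtwtq
  rot[7] = t$uxtwtqt
  rot[8] = $uxtwtqtt
Sorted (with $ < everything):
  sorted[0] = $uxtwtqtt
  sorted[1] = qtt$uxtwt
  sorted[2] = t$uxtwtqt
  sorted[3] = tqtt$uxtw
  sorted[4] = tt$uxtwtq
  sorted[5] = twtqtt$ux
  sorted[6] = uxtwtqtt$
  sorted[7] = wtqtt$uxt
  sorted[8] = xtwtqtt$u
sorted[4] = tt$uxtwtq

Answer: tt$uxtwtq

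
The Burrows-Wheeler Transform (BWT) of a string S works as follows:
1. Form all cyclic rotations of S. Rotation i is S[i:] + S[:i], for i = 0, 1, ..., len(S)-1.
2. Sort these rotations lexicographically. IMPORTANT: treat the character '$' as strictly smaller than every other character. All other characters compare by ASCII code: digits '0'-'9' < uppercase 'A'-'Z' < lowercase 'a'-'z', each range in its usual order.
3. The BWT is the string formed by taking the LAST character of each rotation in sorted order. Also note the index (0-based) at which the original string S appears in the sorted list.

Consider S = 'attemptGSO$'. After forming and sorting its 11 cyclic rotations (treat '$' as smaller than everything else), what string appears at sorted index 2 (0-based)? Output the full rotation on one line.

All 11 rotations (rotation i = S[i:]+S[:i]):
  rot[0] = attemptGSO$
  rot[1] = ttemptGSO$a
  rot[2] = temptGSO$at
  rot[3] = emptGSO$att
  rot[4] = mptGSO$atte
  rot[5] = ptGSO$attem
  rot[6] = tGSO$attemp
  rot[7] = GSO$attempt
  rot[8] = SO$attemptG
  rot[9] = O$attemptGS
  rot[10] = $attemptGSO
Sorted (with $ < everything):
  sorted[0] = $attemptGSO
  sorted[1] = GSO$attempt
  sorted[2] = O$attemptGS
  sorted[3] = SO$attemptG
  sorted[4] = attemptGSO$
  sorted[5] = emptGSO$att
  sorted[6] = mptGSO$atte
  sorted[7] = ptGSO$attem
  sorted[8] = tGSO$attemp
  sorted[9] = temptGSO$at
  sorted[10] = ttemptGSO$a
sorted[2] = O$attemptGS

Answer: O$attemptGS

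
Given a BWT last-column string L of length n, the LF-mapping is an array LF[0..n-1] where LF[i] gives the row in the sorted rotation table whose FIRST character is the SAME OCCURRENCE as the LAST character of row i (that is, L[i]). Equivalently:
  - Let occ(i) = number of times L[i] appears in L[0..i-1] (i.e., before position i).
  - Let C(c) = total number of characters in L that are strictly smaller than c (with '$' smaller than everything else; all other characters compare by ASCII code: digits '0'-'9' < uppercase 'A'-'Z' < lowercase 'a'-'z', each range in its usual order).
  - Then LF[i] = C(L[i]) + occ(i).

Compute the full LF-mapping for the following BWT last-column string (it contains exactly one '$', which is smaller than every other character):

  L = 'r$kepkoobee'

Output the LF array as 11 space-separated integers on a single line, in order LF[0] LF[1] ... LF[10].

Char counts: '$':1, 'b':1, 'e':3, 'k':2, 'o':2, 'p':1, 'r':1
C (first-col start): C('$')=0, C('b')=1, C('e')=2, C('k')=5, C('o')=7, C('p')=9, C('r')=10
L[0]='r': occ=0, LF[0]=C('r')+0=10+0=10
L[1]='$': occ=0, LF[1]=C('$')+0=0+0=0
L[2]='k': occ=0, LF[2]=C('k')+0=5+0=5
L[3]='e': occ=0, LF[3]=C('e')+0=2+0=2
L[4]='p': occ=0, LF[4]=C('p')+0=9+0=9
L[5]='k': occ=1, LF[5]=C('k')+1=5+1=6
L[6]='o': occ=0, LF[6]=C('o')+0=7+0=7
L[7]='o': occ=1, LF[7]=C('o')+1=7+1=8
L[8]='b': occ=0, LF[8]=C('b')+0=1+0=1
L[9]='e': occ=1, LF[9]=C('e')+1=2+1=3
L[10]='e': occ=2, LF[10]=C('e')+2=2+2=4

Answer: 10 0 5 2 9 6 7 8 1 3 4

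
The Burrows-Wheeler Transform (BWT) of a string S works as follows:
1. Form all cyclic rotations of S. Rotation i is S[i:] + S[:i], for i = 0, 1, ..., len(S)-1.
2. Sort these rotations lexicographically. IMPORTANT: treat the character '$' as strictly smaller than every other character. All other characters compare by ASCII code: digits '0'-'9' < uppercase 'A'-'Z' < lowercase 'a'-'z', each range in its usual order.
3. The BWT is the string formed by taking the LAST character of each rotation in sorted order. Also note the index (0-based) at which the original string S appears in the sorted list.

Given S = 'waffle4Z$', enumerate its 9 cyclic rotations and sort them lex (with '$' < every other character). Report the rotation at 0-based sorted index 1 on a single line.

All 9 rotations (rotation i = S[i:]+S[:i]):
  rot[0] = waffle4Z$
  rot[1] = affle4Z$w
  rot[2] = ffle4Z$wa
  rot[3] = fle4Z$waf
  rot[4] = le4Z$waff
  rot[5] = e4Z$waffl
  rot[6] = 4Z$waffle
  rot[7] = Z$waffle4
  rot[8] = $waffle4Z
Sorted (with $ < everything):
  sorted[0] = $waffle4Z
  sorted[1] = 4Z$waffle
  sorted[2] = Z$waffle4
  sorted[3] = affle4Z$w
  sorted[4] = e4Z$waffl
  sorted[5] = ffle4Z$wa
  sorted[6] = fle4Z$waf
  sorted[7] = le4Z$waff
  sorted[8] = waffle4Z$
sorted[1] = 4Z$waffle

Answer: 4Z$waffle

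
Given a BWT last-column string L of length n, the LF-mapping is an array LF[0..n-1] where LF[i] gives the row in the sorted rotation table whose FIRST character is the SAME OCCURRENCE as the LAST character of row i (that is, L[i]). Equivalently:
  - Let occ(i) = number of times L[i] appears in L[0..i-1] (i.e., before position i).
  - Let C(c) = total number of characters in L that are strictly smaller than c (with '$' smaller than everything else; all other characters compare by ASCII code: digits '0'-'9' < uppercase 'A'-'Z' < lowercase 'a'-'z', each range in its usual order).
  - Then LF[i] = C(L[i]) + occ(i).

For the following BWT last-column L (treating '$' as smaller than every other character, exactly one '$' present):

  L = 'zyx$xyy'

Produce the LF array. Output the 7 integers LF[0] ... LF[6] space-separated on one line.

Answer: 6 3 1 0 2 4 5

Derivation:
Char counts: '$':1, 'x':2, 'y':3, 'z':1
C (first-col start): C('$')=0, C('x')=1, C('y')=3, C('z')=6
L[0]='z': occ=0, LF[0]=C('z')+0=6+0=6
L[1]='y': occ=0, LF[1]=C('y')+0=3+0=3
L[2]='x': occ=0, LF[2]=C('x')+0=1+0=1
L[3]='$': occ=0, LF[3]=C('$')+0=0+0=0
L[4]='x': occ=1, LF[4]=C('x')+1=1+1=2
L[5]='y': occ=1, LF[5]=C('y')+1=3+1=4
L[6]='y': occ=2, LF[6]=C('y')+2=3+2=5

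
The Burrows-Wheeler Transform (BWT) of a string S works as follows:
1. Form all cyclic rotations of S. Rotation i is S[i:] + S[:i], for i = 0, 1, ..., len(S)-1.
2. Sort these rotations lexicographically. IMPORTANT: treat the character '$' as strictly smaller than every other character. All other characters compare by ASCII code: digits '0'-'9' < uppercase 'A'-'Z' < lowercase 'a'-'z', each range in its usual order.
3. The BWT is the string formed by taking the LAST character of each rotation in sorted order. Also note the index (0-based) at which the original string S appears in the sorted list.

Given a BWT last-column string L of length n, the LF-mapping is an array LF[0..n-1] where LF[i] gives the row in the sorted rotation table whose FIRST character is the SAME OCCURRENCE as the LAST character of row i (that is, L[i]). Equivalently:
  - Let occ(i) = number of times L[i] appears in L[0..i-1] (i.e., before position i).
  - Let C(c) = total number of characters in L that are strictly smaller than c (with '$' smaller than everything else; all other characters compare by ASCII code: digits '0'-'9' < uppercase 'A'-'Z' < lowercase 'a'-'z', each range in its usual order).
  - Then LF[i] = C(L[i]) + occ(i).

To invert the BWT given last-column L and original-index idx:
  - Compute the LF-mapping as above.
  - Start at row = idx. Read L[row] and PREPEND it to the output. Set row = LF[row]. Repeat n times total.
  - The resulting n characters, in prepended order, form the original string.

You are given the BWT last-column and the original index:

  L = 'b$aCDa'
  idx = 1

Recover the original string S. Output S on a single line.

Answer: CaDab$

Derivation:
LF mapping: 5 0 3 1 2 4
Walk LF starting at row 1, prepending L[row]:
  step 1: row=1, L[1]='$', prepend. Next row=LF[1]=0
  step 2: row=0, L[0]='b', prepend. Next row=LF[0]=5
  step 3: row=5, L[5]='a', prepend. Next row=LF[5]=4
  step 4: row=4, L[4]='D', prepend. Next row=LF[4]=2
  step 5: row=2, L[2]='a', prepend. Next row=LF[2]=3
  step 6: row=3, L[3]='C', prepend. Next row=LF[3]=1
Reversed output: CaDab$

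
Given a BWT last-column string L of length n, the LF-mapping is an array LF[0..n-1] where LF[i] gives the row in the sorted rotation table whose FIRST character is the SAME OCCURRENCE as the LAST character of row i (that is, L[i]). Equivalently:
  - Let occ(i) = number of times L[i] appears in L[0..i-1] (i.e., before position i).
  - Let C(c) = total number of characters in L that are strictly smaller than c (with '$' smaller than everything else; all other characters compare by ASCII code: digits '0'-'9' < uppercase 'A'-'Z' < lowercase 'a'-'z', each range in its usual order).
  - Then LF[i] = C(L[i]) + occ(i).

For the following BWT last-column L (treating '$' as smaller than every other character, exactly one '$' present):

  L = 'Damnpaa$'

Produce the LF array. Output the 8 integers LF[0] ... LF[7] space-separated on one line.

Char counts: '$':1, 'D':1, 'a':3, 'm':1, 'n':1, 'p':1
C (first-col start): C('$')=0, C('D')=1, C('a')=2, C('m')=5, C('n')=6, C('p')=7
L[0]='D': occ=0, LF[0]=C('D')+0=1+0=1
L[1]='a': occ=0, LF[1]=C('a')+0=2+0=2
L[2]='m': occ=0, LF[2]=C('m')+0=5+0=5
L[3]='n': occ=0, LF[3]=C('n')+0=6+0=6
L[4]='p': occ=0, LF[4]=C('p')+0=7+0=7
L[5]='a': occ=1, LF[5]=C('a')+1=2+1=3
L[6]='a': occ=2, LF[6]=C('a')+2=2+2=4
L[7]='$': occ=0, LF[7]=C('$')+0=0+0=0

Answer: 1 2 5 6 7 3 4 0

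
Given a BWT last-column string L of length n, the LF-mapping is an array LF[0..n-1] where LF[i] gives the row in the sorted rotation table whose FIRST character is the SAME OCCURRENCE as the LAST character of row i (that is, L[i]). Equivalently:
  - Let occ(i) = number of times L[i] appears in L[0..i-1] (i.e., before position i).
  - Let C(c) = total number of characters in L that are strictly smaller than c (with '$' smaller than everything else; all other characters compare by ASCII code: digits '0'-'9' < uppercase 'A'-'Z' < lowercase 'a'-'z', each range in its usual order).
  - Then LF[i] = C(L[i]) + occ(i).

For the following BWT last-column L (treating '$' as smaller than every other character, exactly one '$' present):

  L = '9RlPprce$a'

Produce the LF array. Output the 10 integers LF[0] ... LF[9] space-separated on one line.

Answer: 1 3 7 2 8 9 5 6 0 4

Derivation:
Char counts: '$':1, '9':1, 'P':1, 'R':1, 'a':1, 'c':1, 'e':1, 'l':1, 'p':1, 'r':1
C (first-col start): C('$')=0, C('9')=1, C('P')=2, C('R')=3, C('a')=4, C('c')=5, C('e')=6, C('l')=7, C('p')=8, C('r')=9
L[0]='9': occ=0, LF[0]=C('9')+0=1+0=1
L[1]='R': occ=0, LF[1]=C('R')+0=3+0=3
L[2]='l': occ=0, LF[2]=C('l')+0=7+0=7
L[3]='P': occ=0, LF[3]=C('P')+0=2+0=2
L[4]='p': occ=0, LF[4]=C('p')+0=8+0=8
L[5]='r': occ=0, LF[5]=C('r')+0=9+0=9
L[6]='c': occ=0, LF[6]=C('c')+0=5+0=5
L[7]='e': occ=0, LF[7]=C('e')+0=6+0=6
L[8]='$': occ=0, LF[8]=C('$')+0=0+0=0
L[9]='a': occ=0, LF[9]=C('a')+0=4+0=4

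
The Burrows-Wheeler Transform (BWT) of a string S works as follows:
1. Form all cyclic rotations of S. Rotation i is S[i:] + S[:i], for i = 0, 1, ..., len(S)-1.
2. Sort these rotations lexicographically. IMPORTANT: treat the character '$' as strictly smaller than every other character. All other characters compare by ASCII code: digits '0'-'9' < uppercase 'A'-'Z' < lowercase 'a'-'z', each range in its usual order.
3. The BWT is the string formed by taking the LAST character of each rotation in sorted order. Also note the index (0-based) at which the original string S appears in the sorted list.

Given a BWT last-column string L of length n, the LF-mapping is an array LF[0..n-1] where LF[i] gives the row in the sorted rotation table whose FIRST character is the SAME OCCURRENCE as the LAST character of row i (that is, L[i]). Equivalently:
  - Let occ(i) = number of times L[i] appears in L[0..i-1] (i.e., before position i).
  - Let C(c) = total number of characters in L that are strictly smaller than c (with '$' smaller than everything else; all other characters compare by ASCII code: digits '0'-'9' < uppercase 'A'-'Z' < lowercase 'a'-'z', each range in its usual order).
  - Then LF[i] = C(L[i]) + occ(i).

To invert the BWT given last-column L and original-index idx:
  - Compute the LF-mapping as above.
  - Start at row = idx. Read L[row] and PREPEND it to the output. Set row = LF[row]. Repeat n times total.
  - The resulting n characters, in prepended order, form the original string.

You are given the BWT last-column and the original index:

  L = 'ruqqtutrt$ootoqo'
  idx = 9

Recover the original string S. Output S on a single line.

LF mapping: 8 14 5 6 10 15 11 9 12 0 1 2 13 3 7 4
Walk LF starting at row 9, prepending L[row]:
  step 1: row=9, L[9]='$', prepend. Next row=LF[9]=0
  step 2: row=0, L[0]='r', prepend. Next row=LF[0]=8
  step 3: row=8, L[8]='t', prepend. Next row=LF[8]=12
  step 4: row=12, L[12]='t', prepend. Next row=LF[12]=13
  step 5: row=13, L[13]='o', prepend. Next row=LF[13]=3
  step 6: row=3, L[3]='q', prepend. Next row=LF[3]=6
  step 7: row=6, L[6]='t', prepend. Next row=LF[6]=11
  step 8: row=11, L[11]='o', prepend. Next row=LF[11]=2
  step 9: row=2, L[2]='q', prepend. Next row=LF[2]=5
  step 10: row=5, L[5]='u', prepend. Next row=LF[5]=15
  step 11: row=15, L[15]='o', prepend. Next row=LF[15]=4
  step 12: row=4, L[4]='t', prepend. Next row=LF[4]=10
  step 13: row=10, L[10]='o', prepend. Next row=LF[10]=1
  step 14: row=1, L[1]='u', prepend. Next row=LF[1]=14
  step 15: row=14, L[14]='q', prepend. Next row=LF[14]=7
  step 16: row=7, L[7]='r', prepend. Next row=LF[7]=9
Reversed output: rquotouqotqottr$

Answer: rquotouqotqottr$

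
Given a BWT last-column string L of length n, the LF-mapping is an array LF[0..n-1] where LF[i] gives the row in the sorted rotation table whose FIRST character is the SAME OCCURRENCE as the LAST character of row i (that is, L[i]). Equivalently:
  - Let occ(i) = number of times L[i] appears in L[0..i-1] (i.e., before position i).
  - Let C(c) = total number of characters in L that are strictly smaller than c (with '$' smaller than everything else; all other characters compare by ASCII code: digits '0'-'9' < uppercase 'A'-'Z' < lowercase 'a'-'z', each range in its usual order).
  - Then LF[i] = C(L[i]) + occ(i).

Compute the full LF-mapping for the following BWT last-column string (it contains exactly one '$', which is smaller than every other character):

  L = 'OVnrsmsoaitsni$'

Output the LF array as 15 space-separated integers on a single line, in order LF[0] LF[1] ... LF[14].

Char counts: '$':1, 'O':1, 'V':1, 'a':1, 'i':2, 'm':1, 'n':2, 'o':1, 'r':1, 's':3, 't':1
C (first-col start): C('$')=0, C('O')=1, C('V')=2, C('a')=3, C('i')=4, C('m')=6, C('n')=7, C('o')=9, C('r')=10, C('s')=11, C('t')=14
L[0]='O': occ=0, LF[0]=C('O')+0=1+0=1
L[1]='V': occ=0, LF[1]=C('V')+0=2+0=2
L[2]='n': occ=0, LF[2]=C('n')+0=7+0=7
L[3]='r': occ=0, LF[3]=C('r')+0=10+0=10
L[4]='s': occ=0, LF[4]=C('s')+0=11+0=11
L[5]='m': occ=0, LF[5]=C('m')+0=6+0=6
L[6]='s': occ=1, LF[6]=C('s')+1=11+1=12
L[7]='o': occ=0, LF[7]=C('o')+0=9+0=9
L[8]='a': occ=0, LF[8]=C('a')+0=3+0=3
L[9]='i': occ=0, LF[9]=C('i')+0=4+0=4
L[10]='t': occ=0, LF[10]=C('t')+0=14+0=14
L[11]='s': occ=2, LF[11]=C('s')+2=11+2=13
L[12]='n': occ=1, LF[12]=C('n')+1=7+1=8
L[13]='i': occ=1, LF[13]=C('i')+1=4+1=5
L[14]='$': occ=0, LF[14]=C('$')+0=0+0=0

Answer: 1 2 7 10 11 6 12 9 3 4 14 13 8 5 0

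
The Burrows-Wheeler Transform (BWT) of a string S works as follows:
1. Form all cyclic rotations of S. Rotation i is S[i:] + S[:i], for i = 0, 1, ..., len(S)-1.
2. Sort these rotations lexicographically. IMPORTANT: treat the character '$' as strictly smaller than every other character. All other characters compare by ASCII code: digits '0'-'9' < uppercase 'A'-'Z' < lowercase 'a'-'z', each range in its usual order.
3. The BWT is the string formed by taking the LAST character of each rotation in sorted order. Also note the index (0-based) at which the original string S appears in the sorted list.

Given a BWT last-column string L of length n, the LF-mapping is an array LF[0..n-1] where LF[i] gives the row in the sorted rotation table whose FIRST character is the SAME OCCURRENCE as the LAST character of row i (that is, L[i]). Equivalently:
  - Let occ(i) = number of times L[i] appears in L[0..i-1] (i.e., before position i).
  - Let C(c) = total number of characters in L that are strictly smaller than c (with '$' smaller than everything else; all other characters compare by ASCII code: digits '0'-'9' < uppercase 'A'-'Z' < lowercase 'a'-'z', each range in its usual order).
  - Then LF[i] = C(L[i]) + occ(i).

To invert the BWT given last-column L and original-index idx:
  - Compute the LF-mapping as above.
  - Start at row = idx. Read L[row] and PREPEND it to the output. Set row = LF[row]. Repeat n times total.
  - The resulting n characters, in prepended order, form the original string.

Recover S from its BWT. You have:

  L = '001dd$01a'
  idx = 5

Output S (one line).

Answer: 1d0ad100$

Derivation:
LF mapping: 1 2 4 7 8 0 3 5 6
Walk LF starting at row 5, prepending L[row]:
  step 1: row=5, L[5]='$', prepend. Next row=LF[5]=0
  step 2: row=0, L[0]='0', prepend. Next row=LF[0]=1
  step 3: row=1, L[1]='0', prepend. Next row=LF[1]=2
  step 4: row=2, L[2]='1', prepend. Next row=LF[2]=4
  step 5: row=4, L[4]='d', prepend. Next row=LF[4]=8
  step 6: row=8, L[8]='a', prepend. Next row=LF[8]=6
  step 7: row=6, L[6]='0', prepend. Next row=LF[6]=3
  step 8: row=3, L[3]='d', prepend. Next row=LF[3]=7
  step 9: row=7, L[7]='1', prepend. Next row=LF[7]=5
Reversed output: 1d0ad100$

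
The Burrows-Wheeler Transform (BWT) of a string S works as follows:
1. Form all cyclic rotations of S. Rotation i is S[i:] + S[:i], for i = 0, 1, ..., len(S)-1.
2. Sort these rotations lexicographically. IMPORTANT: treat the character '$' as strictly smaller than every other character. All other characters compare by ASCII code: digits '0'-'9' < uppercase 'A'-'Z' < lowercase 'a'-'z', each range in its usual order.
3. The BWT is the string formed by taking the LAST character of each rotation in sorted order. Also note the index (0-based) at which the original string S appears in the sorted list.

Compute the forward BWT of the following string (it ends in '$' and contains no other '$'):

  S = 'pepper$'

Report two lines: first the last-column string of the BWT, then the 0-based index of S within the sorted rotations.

All 7 rotations (rotation i = S[i:]+S[:i]):
  rot[0] = pepper$
  rot[1] = epper$p
  rot[2] = pper$pe
  rot[3] = per$pep
  rot[4] = er$pepp
  rot[5] = r$peppe
  rot[6] = $pepper
Sorted (with $ < everything):
  sorted[0] = $pepper  (last char: 'r')
  sorted[1] = epper$p  (last char: 'p')
  sorted[2] = er$pepp  (last char: 'p')
  sorted[3] = pepper$  (last char: '$')
  sorted[4] = per$pep  (last char: 'p')
  sorted[5] = pper$pe  (last char: 'e')
  sorted[6] = r$peppe  (last char: 'e')
Last column: rpp$pee
Original string S is at sorted index 3

Answer: rpp$pee
3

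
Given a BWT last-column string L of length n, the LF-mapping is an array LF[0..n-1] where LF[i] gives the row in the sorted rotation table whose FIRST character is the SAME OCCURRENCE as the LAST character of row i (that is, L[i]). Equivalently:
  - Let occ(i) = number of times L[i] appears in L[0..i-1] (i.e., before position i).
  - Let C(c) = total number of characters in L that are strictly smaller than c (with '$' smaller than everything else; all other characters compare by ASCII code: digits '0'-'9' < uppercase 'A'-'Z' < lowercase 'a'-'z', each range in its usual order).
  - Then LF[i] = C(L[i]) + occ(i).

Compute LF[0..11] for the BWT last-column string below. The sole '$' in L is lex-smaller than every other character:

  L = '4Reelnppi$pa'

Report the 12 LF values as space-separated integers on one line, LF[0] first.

Answer: 1 2 4 5 7 8 9 10 6 0 11 3

Derivation:
Char counts: '$':1, '4':1, 'R':1, 'a':1, 'e':2, 'i':1, 'l':1, 'n':1, 'p':3
C (first-col start): C('$')=0, C('4')=1, C('R')=2, C('a')=3, C('e')=4, C('i')=6, C('l')=7, C('n')=8, C('p')=9
L[0]='4': occ=0, LF[0]=C('4')+0=1+0=1
L[1]='R': occ=0, LF[1]=C('R')+0=2+0=2
L[2]='e': occ=0, LF[2]=C('e')+0=4+0=4
L[3]='e': occ=1, LF[3]=C('e')+1=4+1=5
L[4]='l': occ=0, LF[4]=C('l')+0=7+0=7
L[5]='n': occ=0, LF[5]=C('n')+0=8+0=8
L[6]='p': occ=0, LF[6]=C('p')+0=9+0=9
L[7]='p': occ=1, LF[7]=C('p')+1=9+1=10
L[8]='i': occ=0, LF[8]=C('i')+0=6+0=6
L[9]='$': occ=0, LF[9]=C('$')+0=0+0=0
L[10]='p': occ=2, LF[10]=C('p')+2=9+2=11
L[11]='a': occ=0, LF[11]=C('a')+0=3+0=3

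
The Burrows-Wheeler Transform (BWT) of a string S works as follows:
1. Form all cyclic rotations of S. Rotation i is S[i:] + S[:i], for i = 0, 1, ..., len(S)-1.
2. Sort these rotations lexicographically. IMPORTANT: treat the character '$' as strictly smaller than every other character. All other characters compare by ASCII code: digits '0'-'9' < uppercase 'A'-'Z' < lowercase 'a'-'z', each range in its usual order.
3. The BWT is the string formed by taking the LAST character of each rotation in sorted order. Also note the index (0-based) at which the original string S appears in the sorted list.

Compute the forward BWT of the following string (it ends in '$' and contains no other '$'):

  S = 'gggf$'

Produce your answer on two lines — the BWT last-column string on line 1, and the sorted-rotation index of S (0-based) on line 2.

Answer: fggg$
4

Derivation:
All 5 rotations (rotation i = S[i:]+S[:i]):
  rot[0] = gggf$
  rot[1] = ggf$g
  rot[2] = gf$gg
  rot[3] = f$ggg
  rot[4] = $gggf
Sorted (with $ < everything):
  sorted[0] = $gggf  (last char: 'f')
  sorted[1] = f$ggg  (last char: 'g')
  sorted[2] = gf$gg  (last char: 'g')
  sorted[3] = ggf$g  (last char: 'g')
  sorted[4] = gggf$  (last char: '$')
Last column: fggg$
Original string S is at sorted index 4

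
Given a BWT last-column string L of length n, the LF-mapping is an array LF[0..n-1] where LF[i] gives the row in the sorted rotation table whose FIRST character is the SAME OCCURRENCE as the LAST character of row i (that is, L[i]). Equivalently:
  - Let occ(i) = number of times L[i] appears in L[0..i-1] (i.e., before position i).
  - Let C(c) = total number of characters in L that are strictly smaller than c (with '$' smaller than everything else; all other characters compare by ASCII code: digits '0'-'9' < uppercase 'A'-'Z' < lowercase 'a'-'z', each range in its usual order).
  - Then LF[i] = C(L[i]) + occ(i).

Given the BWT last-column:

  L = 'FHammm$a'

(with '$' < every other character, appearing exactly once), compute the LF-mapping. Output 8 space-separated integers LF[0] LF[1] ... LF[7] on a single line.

Char counts: '$':1, 'F':1, 'H':1, 'a':2, 'm':3
C (first-col start): C('$')=0, C('F')=1, C('H')=2, C('a')=3, C('m')=5
L[0]='F': occ=0, LF[0]=C('F')+0=1+0=1
L[1]='H': occ=0, LF[1]=C('H')+0=2+0=2
L[2]='a': occ=0, LF[2]=C('a')+0=3+0=3
L[3]='m': occ=0, LF[3]=C('m')+0=5+0=5
L[4]='m': occ=1, LF[4]=C('m')+1=5+1=6
L[5]='m': occ=2, LF[5]=C('m')+2=5+2=7
L[6]='$': occ=0, LF[6]=C('$')+0=0+0=0
L[7]='a': occ=1, LF[7]=C('a')+1=3+1=4

Answer: 1 2 3 5 6 7 0 4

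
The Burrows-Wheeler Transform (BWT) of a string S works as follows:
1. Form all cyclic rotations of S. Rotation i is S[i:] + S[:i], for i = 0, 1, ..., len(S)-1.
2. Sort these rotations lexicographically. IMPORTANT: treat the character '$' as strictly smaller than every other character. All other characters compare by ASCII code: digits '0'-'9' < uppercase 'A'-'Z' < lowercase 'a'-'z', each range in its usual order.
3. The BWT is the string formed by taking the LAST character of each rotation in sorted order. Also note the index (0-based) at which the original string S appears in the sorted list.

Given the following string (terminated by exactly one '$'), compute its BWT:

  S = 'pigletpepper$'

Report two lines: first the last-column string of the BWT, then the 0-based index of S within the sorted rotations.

All 13 rotations (rotation i = S[i:]+S[:i]):
  rot[0] = pigletpepper$
  rot[1] = igletpepper$p
  rot[2] = gletpepper$pi
  rot[3] = letpepper$pig
  rot[4] = etpepper$pigl
  rot[5] = tpepper$pigle
  rot[6] = pepper$piglet
  rot[7] = epper$pigletp
  rot[8] = pper$pigletpe
  rot[9] = per$pigletpep
  rot[10] = er$pigletpepp
  rot[11] = r$pigletpeppe
  rot[12] = $pigletpepper
Sorted (with $ < everything):
  sorted[0] = $pigletpepper  (last char: 'r')
  sorted[1] = epper$pigletp  (last char: 'p')
  sorted[2] = er$pigletpepp  (last char: 'p')
  sorted[3] = etpepper$pigl  (last char: 'l')
  sorted[4] = gletpepper$pi  (last char: 'i')
  sorted[5] = igletpepper$p  (last char: 'p')
  sorted[6] = letpepper$pig  (last char: 'g')
  sorted[7] = pepper$piglet  (last char: 't')
  sorted[8] = per$pigletpep  (last char: 'p')
  sorted[9] = pigletpepper$  (last char: '$')
  sorted[10] = pper$pigletpe  (last char: 'e')
  sorted[11] = r$pigletpeppe  (last char: 'e')
  sorted[12] = tpepper$pigle  (last char: 'e')
Last column: rpplipgtp$eee
Original string S is at sorted index 9

Answer: rpplipgtp$eee
9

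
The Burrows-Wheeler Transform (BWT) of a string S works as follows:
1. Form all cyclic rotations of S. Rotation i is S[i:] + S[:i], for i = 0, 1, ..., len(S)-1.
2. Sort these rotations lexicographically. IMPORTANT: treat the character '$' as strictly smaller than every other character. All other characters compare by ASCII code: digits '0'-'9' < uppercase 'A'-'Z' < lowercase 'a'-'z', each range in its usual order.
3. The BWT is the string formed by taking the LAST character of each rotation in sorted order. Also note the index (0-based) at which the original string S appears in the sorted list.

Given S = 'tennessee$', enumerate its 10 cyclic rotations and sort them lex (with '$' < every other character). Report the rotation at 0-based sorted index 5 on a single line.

All 10 rotations (rotation i = S[i:]+S[:i]):
  rot[0] = tennessee$
  rot[1] = ennessee$t
  rot[2] = nnessee$te
  rot[3] = nessee$ten
  rot[4] = essee$tenn
  rot[5] = ssee$tenne
  rot[6] = see$tennes
  rot[7] = ee$tenness
  rot[8] = e$tennesse
  rot[9] = $tennessee
Sorted (with $ < everything):
  sorted[0] = $tennessee
  sorted[1] = e$tennesse
  sorted[2] = ee$tenness
  sorted[3] = ennessee$t
  sorted[4] = essee$tenn
  sorted[5] = nessee$ten
  sorted[6] = nnessee$te
  sorted[7] = see$tennes
  sorted[8] = ssee$tenne
  sorted[9] = tennessee$
sorted[5] = nessee$ten

Answer: nessee$ten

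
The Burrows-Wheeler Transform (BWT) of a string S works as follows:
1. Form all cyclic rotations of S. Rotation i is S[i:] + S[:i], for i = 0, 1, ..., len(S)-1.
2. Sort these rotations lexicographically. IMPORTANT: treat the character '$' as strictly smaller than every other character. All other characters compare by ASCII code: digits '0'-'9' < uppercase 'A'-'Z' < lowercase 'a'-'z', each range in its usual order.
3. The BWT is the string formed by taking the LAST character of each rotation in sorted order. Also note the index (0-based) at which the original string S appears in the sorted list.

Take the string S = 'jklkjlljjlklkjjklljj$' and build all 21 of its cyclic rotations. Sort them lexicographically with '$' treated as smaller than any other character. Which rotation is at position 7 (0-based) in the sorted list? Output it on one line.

All 21 rotations (rotation i = S[i:]+S[:i]):
  rot[0] = jklkjlljjlklkjjklljj$
  rot[1] = klkjlljjlklkjjklljj$j
  rot[2] = lkjlljjlklkjjklljj$jk
  rot[3] = kjlljjlklkjjklljj$jkl
  rot[4] = jlljjlklkjjklljj$jklk
  rot[5] = lljjlklkjjklljj$jklkj
  rot[6] = ljjlklkjjklljj$jklkjl
  rot[7] = jjlklkjjklljj$jklkjll
  rot[8] = jlklkjjklljj$jklkjllj
  rot[9] = lklkjjklljj$jklkjlljj
  rot[10] = klkjjklljj$jklkjlljjl
  rot[11] = lkjjklljj$jklkjlljjlk
  rot[12] = kjjklljj$jklkjlljjlkl
  rot[13] = jjklljj$jklkjlljjlklk
  rot[14] = jklljj$jklkjlljjlklkj
  rot[15] = klljj$jklkjlljjlklkjj
  rot[16] = lljj$jklkjlljjlklkjjk
  rot[17] = ljj$jklkjlljjlklkjjkl
  rot[18] = jj$jklkjlljjlklkjjkll
  rot[19] = j$jklkjlljjlklkjjkllj
  rot[20] = $jklkjlljjlklkjjklljj
Sorted (with $ < everything):
  sorted[0] = $jklkjlljjlklkjjklljj
  sorted[1] = j$jklkjlljjlklkjjkllj
  sorted[2] = jj$jklkjlljjlklkjjkll
  sorted[3] = jjklljj$jklkjlljjlklk
  sorted[4] = jjlklkjjklljj$jklkjll
  sorted[5] = jklkjlljjlklkjjklljj$
  sorted[6] = jklljj$jklkjlljjlklkj
  sorted[7] = jlklkjjklljj$jklkjllj
  sorted[8] = jlljjlklkjjklljj$jklk
  sorted[9] = kjjklljj$jklkjlljjlkl
  sorted[10] = kjlljjlklkjjklljj$jkl
  sorted[11] = klkjjklljj$jklkjlljjl
  sorted[12] = klkjlljjlklkjjklljj$j
  sorted[13] = klljj$jklkjlljjlklkjj
  sorted[14] = ljj$jklkjlljjlklkjjkl
  sorted[15] = ljjlklkjjklljj$jklkjl
  sorted[16] = lkjjklljj$jklkjlljjlk
  sorted[17] = lkjlljjlklkjjklljj$jk
  sorted[18] = lklkjjklljj$jklkjlljj
  sorted[19] = lljj$jklkjlljjlklkjjk
  sorted[20] = lljjlklkjjklljj$jklkj
sorted[7] = jlklkjjklljj$jklkjllj

Answer: jlklkjjklljj$jklkjllj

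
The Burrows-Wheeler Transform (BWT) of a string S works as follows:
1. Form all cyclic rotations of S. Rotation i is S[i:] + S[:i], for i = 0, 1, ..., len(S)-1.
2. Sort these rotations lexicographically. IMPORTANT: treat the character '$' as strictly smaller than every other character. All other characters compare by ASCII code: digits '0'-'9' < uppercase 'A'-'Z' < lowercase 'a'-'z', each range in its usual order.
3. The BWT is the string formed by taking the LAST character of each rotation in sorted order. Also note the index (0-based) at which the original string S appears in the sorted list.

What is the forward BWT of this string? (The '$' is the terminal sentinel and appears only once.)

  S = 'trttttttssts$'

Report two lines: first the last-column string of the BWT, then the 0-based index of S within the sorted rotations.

Answer: sttts$stttttr
5

Derivation:
All 13 rotations (rotation i = S[i:]+S[:i]):
  rot[0] = trttttttssts$
  rot[1] = rttttttssts$t
  rot[2] = ttttttssts$tr
  rot[3] = tttttssts$trt
  rot[4] = ttttssts$trtt
  rot[5] = tttssts$trttt
  rot[6] = ttssts$trtttt
  rot[7] = tssts$trttttt
  rot[8] = ssts$trtttttt
  rot[9] = sts$trtttttts
  rot[10] = ts$trttttttss
  rot[11] = s$trttttttsst
  rot[12] = $trttttttssts
Sorted (with $ < everything):
  sorted[0] = $trttttttssts  (last char: 's')
  sorted[1] = rttttttssts$t  (last char: 't')
  sorted[2] = s$trttttttsst  (last char: 't')
  sorted[3] = ssts$trtttttt  (last char: 't')
  sorted[4] = sts$trtttttts  (last char: 's')
  sorted[5] = trttttttssts$  (last char: '$')
  sorted[6] = ts$trttttttss  (last char: 's')
  sorted[7] = tssts$trttttt  (last char: 't')
  sorted[8] = ttssts$trtttt  (last char: 't')
  sorted[9] = tttssts$trttt  (last char: 't')
  sorted[10] = ttttssts$trtt  (last char: 't')
  sorted[11] = tttttssts$trt  (last char: 't')
  sorted[12] = ttttttssts$tr  (last char: 'r')
Last column: sttts$stttttr
Original string S is at sorted index 5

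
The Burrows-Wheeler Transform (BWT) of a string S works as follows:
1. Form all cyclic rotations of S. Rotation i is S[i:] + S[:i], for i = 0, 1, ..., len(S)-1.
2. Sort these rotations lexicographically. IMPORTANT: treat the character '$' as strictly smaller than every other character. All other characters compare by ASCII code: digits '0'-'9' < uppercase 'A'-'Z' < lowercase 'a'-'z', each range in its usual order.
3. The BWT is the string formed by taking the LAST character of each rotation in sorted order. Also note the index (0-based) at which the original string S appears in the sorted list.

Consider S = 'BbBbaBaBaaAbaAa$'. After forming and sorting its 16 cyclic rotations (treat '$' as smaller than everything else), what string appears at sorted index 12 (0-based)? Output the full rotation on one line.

All 16 rotations (rotation i = S[i:]+S[:i]):
  rot[0] = BbBbaBaBaaAbaAa$
  rot[1] = bBbaBaBaaAbaAa$B
  rot[2] = BbaBaBaaAbaAa$Bb
  rot[3] = baBaBaaAbaAa$BbB
  rot[4] = aBaBaaAbaAa$BbBb
  rot[5] = BaBaaAbaAa$BbBba
  rot[6] = aBaaAbaAa$BbBbaB
  rot[7] = BaaAbaAa$BbBbaBa
  rot[8] = aaAbaAa$BbBbaBaB
  rot[9] = aAbaAa$BbBbaBaBa
  rot[10] = AbaAa$BbBbaBaBaa
  rot[11] = baAa$BbBbaBaBaaA
  rot[12] = aAa$BbBbaBaBaaAb
  rot[13] = Aa$BbBbaBaBaaAba
  rot[14] = a$BbBbaBaBaaAbaA
  rot[15] = $BbBbaBaBaaAbaAa
Sorted (with $ < everything):
  sorted[0] = $BbBbaBaBaaAbaAa
  sorted[1] = Aa$BbBbaBaBaaAba
  sorted[2] = AbaAa$BbBbaBaBaa
  sorted[3] = BaBaaAbaAa$BbBba
  sorted[4] = BaaAbaAa$BbBbaBa
  sorted[5] = BbBbaBaBaaAbaAa$
  sorted[6] = BbaBaBaaAbaAa$Bb
  sorted[7] = a$BbBbaBaBaaAbaA
  sorted[8] = aAa$BbBbaBaBaaAb
  sorted[9] = aAbaAa$BbBbaBaBa
  sorted[10] = aBaBaaAbaAa$BbBb
  sorted[11] = aBaaAbaAa$BbBbaB
  sorted[12] = aaAbaAa$BbBbaBaB
  sorted[13] = bBbaBaBaaAbaAa$B
  sorted[14] = baAa$BbBbaBaBaaA
  sorted[15] = baBaBaaAbaAa$BbB
sorted[12] = aaAbaAa$BbBbaBaB

Answer: aaAbaAa$BbBbaBaB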